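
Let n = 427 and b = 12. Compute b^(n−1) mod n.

12^1 ≡ 12 (mod 427)
12^2 ≡ 12^2 = 144 ≡ 144 (mod 427)
12^4 ≡ 144^2 = 20736 ≡ 240 (mod 427)
12^8 ≡ 240^2 = 57600 ≡ 382 (mod 427)
12^16 ≡ 382^2 = 145924 ≡ 317 (mod 427)
12^32 ≡ 317^2 = 100489 ≡ 144 (mod 427)
12^64 ≡ 144^2 = 20736 ≡ 240 (mod 427)
12^128 ≡ 240^2 = 57600 ≡ 382 (mod 427)
12^256 ≡ 382^2 = 145924 ≡ 317 (mod 427)
426 = 256 + 128 + 32 + 8 + 2 in binary powers of 2.
So 12^426 ≡ 317 · 382 · 144 · 382 · 144 ≡ 400 (mod 427).
Since 400 ≠ 1, base 12 is a Fermat witness: 427 is composite.

400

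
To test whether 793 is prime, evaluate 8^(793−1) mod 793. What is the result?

729

8^1 ≡ 8 (mod 793)
8^2 ≡ 8^2 = 64 ≡ 64 (mod 793)
8^4 ≡ 64^2 = 4096 ≡ 131 (mod 793)
8^8 ≡ 131^2 = 17161 ≡ 508 (mod 793)
8^16 ≡ 508^2 = 258064 ≡ 339 (mod 793)
8^32 ≡ 339^2 = 114921 ≡ 729 (mod 793)
8^64 ≡ 729^2 = 531441 ≡ 131 (mod 793)
8^128 ≡ 131^2 = 17161 ≡ 508 (mod 793)
8^256 ≡ 508^2 = 258064 ≡ 339 (mod 793)
8^512 ≡ 339^2 = 114921 ≡ 729 (mod 793)
792 = 512 + 256 + 16 + 8 in binary powers of 2.
So 8^792 ≡ 729 · 339 · 339 · 508 ≡ 729 (mod 793).
Since 729 ≠ 1, base 8 is a Fermat witness: 793 is composite.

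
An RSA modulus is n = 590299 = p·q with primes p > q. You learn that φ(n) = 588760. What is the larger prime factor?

φ(n) = (p−1)(q−1) = n − (p+q) + 1, so p + q = 590299 − 588760 + 1 = 1540.
p and q are the roots of t² − 1540t + 590299 = 0.
Discriminant: 1540² − 4·590299 = 2371600 − 2361196 = 10404; √10404 = 102.
q = (1540 − 102)/2 = 719, p = (1540 + 102)/2 = 821.
Check: 719 · 821 = 590299.

821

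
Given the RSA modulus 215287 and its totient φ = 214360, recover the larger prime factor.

φ(n) = (p−1)(q−1) = n − (p+q) + 1, so p + q = 215287 − 214360 + 1 = 928.
p and q are the roots of t² − 928t + 215287 = 0.
Discriminant: 928² − 4·215287 = 861184 − 861148 = 36; √36 = 6.
q = (928 − 6)/2 = 461, p = (928 + 6)/2 = 467.
Check: 461 · 467 = 215287.

467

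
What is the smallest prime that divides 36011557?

36011557 is odd.
Digit sum 28, not divisible by 3.
Ends in 7: not divisible by 5.
7: 36011557 = 7·5144508 + 1
11: 36011557 = 11·3273777 + 10
13: 36011557 = 13·2770119 + 10
17: 36011557 = 17·2118326 + 15
19: 36011557 = 19·1895345 + 2
23: 36011557 = 23·1565719 + 20
29: 36011557 = 29·1241777 + 24
31: 36011557 = 31·1161663 + 4
37: 36011557 = 37·973285 + 12
41: 36011557 = 41·878330 + 27
43: 36011557 = 43·837478 + 3
47: 36011557 = 47·766203 + 16
53: 36011557 = 53·679463 + 18
59: 36011557 = 59·610365 + 22
61: 36011557 = 61·590353 + 24
67: 36011557 = 67·537485 + 62
71: 36011557 = 71·507205 + 2
73: 36011557 = 73·493309

73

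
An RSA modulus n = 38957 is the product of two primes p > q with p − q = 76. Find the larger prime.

Since p = q + 76, we have 38957 = q(q + 76), so q² + 76q − 38957 = 0.
Discriminant: 76² + 4·38957 = 5776 + 155828 = 161604; √161604 = 402.
q = (−76 + 402)/2 = 163, and p = q + 76 = 239.
Check: 163 · 239 = 38957.

239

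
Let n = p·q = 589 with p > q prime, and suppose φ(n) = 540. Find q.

19

φ(n) = (p−1)(q−1) = n − (p+q) + 1, so p + q = 589 − 540 + 1 = 50.
p and q are the roots of t² − 50t + 589 = 0.
Discriminant: 50² − 4·589 = 2500 − 2356 = 144; √144 = 12.
q = (50 − 12)/2 = 19, p = (50 + 12)/2 = 31.
Check: 19 · 31 = 589.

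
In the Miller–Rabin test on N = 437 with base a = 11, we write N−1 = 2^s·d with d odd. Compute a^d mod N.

182

437 − 1 = 436 = 2^2 · 109, so d = 109.
11^1 ≡ 11 (mod 437)
11^2 ≡ 11^2 = 121 ≡ 121 (mod 437)
11^4 ≡ 121^2 = 14641 ≡ 220 (mod 437)
11^8 ≡ 220^2 = 48400 ≡ 330 (mod 437)
11^16 ≡ 330^2 = 108900 ≡ 87 (mod 437)
11^32 ≡ 87^2 = 7569 ≡ 140 (mod 437)
11^64 ≡ 140^2 = 19600 ≡ 372 (mod 437)
109 = 64 + 32 + 8 + 4 + 1 in binary powers of 2.
So 11^109 ≡ 372 · 140 · 330 · 220 · 11 ≡ 182 (mod 437).
Squaring chain: 182 → 349; never reaches −1, so base 11 is a Miller–Rabin witness that 437 is composite.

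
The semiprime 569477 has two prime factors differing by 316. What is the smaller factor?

Since p = q + 316, we have 569477 = q(q + 316), so q² + 316q − 569477 = 0.
Discriminant: 316² + 4·569477 = 99856 + 2277908 = 2377764; √2377764 = 1542.
q = (−316 + 1542)/2 = 613, and p = q + 316 = 929.
Check: 613 · 929 = 569477.

613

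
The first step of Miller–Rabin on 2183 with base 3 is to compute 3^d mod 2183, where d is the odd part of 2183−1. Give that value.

2183 − 1 = 2182 = 2^1 · 1091, so d = 1091.
3^1 ≡ 3 (mod 2183)
3^2 ≡ 3^2 = 9 ≡ 9 (mod 2183)
3^4 ≡ 9^2 = 81 ≡ 81 (mod 2183)
3^8 ≡ 81^2 = 6561 ≡ 12 (mod 2183)
3^16 ≡ 12^2 = 144 ≡ 144 (mod 2183)
3^32 ≡ 144^2 = 20736 ≡ 1089 (mod 2183)
3^64 ≡ 1089^2 = 1185921 ≡ 552 (mod 2183)
3^128 ≡ 552^2 = 304704 ≡ 1267 (mod 2183)
3^256 ≡ 1267^2 = 1605289 ≡ 784 (mod 2183)
3^512 ≡ 784^2 = 614656 ≡ 1233 (mod 2183)
3^1024 ≡ 1233^2 = 1520289 ≡ 921 (mod 2183)
1091 = 1024 + 64 + 2 + 1 in binary powers of 2.
So 3^1091 ≡ 921 · 552 · 9 · 3 ≡ 2063 (mod 2183).
Squaring chain: 2063; never reaches −1, so base 3 is a Miller–Rabin witness that 2183 is composite.

2063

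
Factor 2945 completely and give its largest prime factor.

31

2945 = 5 · 589
589 = 19 · 31
31 is prime.
So 2945 = 5 · 19 · 31; the largest prime factor is 31.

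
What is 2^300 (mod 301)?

64

2^1 ≡ 2 (mod 301)
2^2 ≡ 2^2 = 4 ≡ 4 (mod 301)
2^4 ≡ 4^2 = 16 ≡ 16 (mod 301)
2^8 ≡ 16^2 = 256 ≡ 256 (mod 301)
2^16 ≡ 256^2 = 65536 ≡ 219 (mod 301)
2^32 ≡ 219^2 = 47961 ≡ 102 (mod 301)
2^64 ≡ 102^2 = 10404 ≡ 170 (mod 301)
2^128 ≡ 170^2 = 28900 ≡ 4 (mod 301)
2^256 ≡ 4^2 = 16 ≡ 16 (mod 301)
300 = 256 + 32 + 8 + 4 in binary powers of 2.
So 2^300 ≡ 16 · 102 · 256 · 16 ≡ 64 (mod 301).
Since 64 ≠ 1, base 2 is a Fermat witness: 301 is composite.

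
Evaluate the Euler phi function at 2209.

2162

Factor: 2209 = 47^2.
φ(2209) = 47^1·(47−1) = 2162.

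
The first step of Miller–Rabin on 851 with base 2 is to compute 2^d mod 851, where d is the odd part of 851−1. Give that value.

542

851 − 1 = 850 = 2^1 · 425, so d = 425.
2^1 ≡ 2 (mod 851)
2^2 ≡ 2^2 = 4 ≡ 4 (mod 851)
2^4 ≡ 4^2 = 16 ≡ 16 (mod 851)
2^8 ≡ 16^2 = 256 ≡ 256 (mod 851)
2^16 ≡ 256^2 = 65536 ≡ 9 (mod 851)
2^32 ≡ 9^2 = 81 ≡ 81 (mod 851)
2^64 ≡ 81^2 = 6561 ≡ 604 (mod 851)
2^128 ≡ 604^2 = 364816 ≡ 588 (mod 851)
2^256 ≡ 588^2 = 345744 ≡ 238 (mod 851)
425 = 256 + 128 + 32 + 8 + 1 in binary powers of 2.
So 2^425 ≡ 238 · 588 · 81 · 256 · 2 ≡ 542 (mod 851).
Squaring chain: 542; never reaches −1, so base 2 is a Miller–Rabin witness that 851 is composite.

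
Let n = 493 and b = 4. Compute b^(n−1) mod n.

4^1 ≡ 4 (mod 493)
4^2 ≡ 4^2 = 16 ≡ 16 (mod 493)
4^4 ≡ 16^2 = 256 ≡ 256 (mod 493)
4^8 ≡ 256^2 = 65536 ≡ 460 (mod 493)
4^16 ≡ 460^2 = 211600 ≡ 103 (mod 493)
4^32 ≡ 103^2 = 10609 ≡ 256 (mod 493)
4^64 ≡ 256^2 = 65536 ≡ 460 (mod 493)
4^128 ≡ 460^2 = 211600 ≡ 103 (mod 493)
4^256 ≡ 103^2 = 10609 ≡ 256 (mod 493)
492 = 256 + 128 + 64 + 32 + 8 + 4 in binary powers of 2.
So 4^492 ≡ 256 · 103 · 460 · 256 · 460 · 256 ≡ 103 (mod 493).
Since 103 ≠ 1, base 4 is a Fermat witness: 493 is composite.

103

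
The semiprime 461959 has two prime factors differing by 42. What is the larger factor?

Since p = q + 42, we have 461959 = q(q + 42), so q² + 42q − 461959 = 0.
Discriminant: 42² + 4·461959 = 1764 + 1847836 = 1849600; √1849600 = 1360.
q = (−42 + 1360)/2 = 659, and p = q + 42 = 701.
Check: 659 · 701 = 461959.

701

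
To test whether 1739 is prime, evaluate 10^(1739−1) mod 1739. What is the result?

10^1 ≡ 10 (mod 1739)
10^2 ≡ 10^2 = 100 ≡ 100 (mod 1739)
10^4 ≡ 100^2 = 10000 ≡ 1305 (mod 1739)
10^8 ≡ 1305^2 = 1703025 ≡ 544 (mod 1739)
10^16 ≡ 544^2 = 295936 ≡ 306 (mod 1739)
10^32 ≡ 306^2 = 93636 ≡ 1469 (mod 1739)
10^64 ≡ 1469^2 = 2157961 ≡ 1601 (mod 1739)
10^128 ≡ 1601^2 = 2563201 ≡ 1654 (mod 1739)
10^256 ≡ 1654^2 = 2735716 ≡ 269 (mod 1739)
10^512 ≡ 269^2 = 72361 ≡ 1062 (mod 1739)
10^1024 ≡ 1062^2 = 1127844 ≡ 972 (mod 1739)
1738 = 1024 + 512 + 128 + 64 + 8 + 2 in binary powers of 2.
So 10^1738 ≡ 972 · 1062 · 1654 · 1601 · 544 · 100 ≡ 1231 (mod 1739).
Since 1231 ≠ 1, base 10 is a Fermat witness: 1739 is composite.

1231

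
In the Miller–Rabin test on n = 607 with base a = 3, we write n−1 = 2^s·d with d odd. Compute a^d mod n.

606

607 − 1 = 606 = 2^1 · 303, so d = 303.
3^1 ≡ 3 (mod 607)
3^2 ≡ 3^2 = 9 ≡ 9 (mod 607)
3^4 ≡ 9^2 = 81 ≡ 81 (mod 607)
3^8 ≡ 81^2 = 6561 ≡ 491 (mod 607)
3^16 ≡ 491^2 = 241081 ≡ 102 (mod 607)
3^32 ≡ 102^2 = 10404 ≡ 85 (mod 607)
3^64 ≡ 85^2 = 7225 ≡ 548 (mod 607)
3^128 ≡ 548^2 = 300304 ≡ 446 (mod 607)
3^256 ≡ 446^2 = 198916 ≡ 427 (mod 607)
303 = 256 + 32 + 8 + 4 + 2 + 1 in binary powers of 2.
So 3^303 ≡ 427 · 85 · 491 · 81 · 9 · 3 ≡ 606 (mod 607).
Since 3^d ≡ 606 (mod 607), base 3 does not prove 607 composite.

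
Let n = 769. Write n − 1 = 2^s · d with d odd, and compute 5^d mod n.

125

769 − 1 = 768 = 2^8 · 3, so d = 3.
5^1 ≡ 5 (mod 769)
5^2 ≡ 5^2 = 25 ≡ 25 (mod 769)
3 = 2 + 1 in binary powers of 2.
So 5^3 ≡ 25 · 5 ≡ 125 (mod 769).
Squaring chain: 125 → 245 → 43 → 311 → 596 → 707 → 768 → 1; reaches −1, so base 5 does not prove 769 composite.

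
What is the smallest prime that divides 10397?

10397 is odd.
Digit sum 20, not divisible by 3.
Ends in 7: not divisible by 5.
7: 10397 = 7·1485 + 2
11: 10397 = 11·945 + 2
13: 10397 = 13·799 + 10
17: 10397 = 17·611 + 10
19: 10397 = 19·547 + 4
23: 10397 = 23·452 + 1
29: 10397 = 29·358 + 15
31: 10397 = 31·335 + 12
37: 10397 = 37·281

37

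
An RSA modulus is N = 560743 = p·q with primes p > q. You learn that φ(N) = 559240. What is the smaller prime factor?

683

φ(n) = (p−1)(q−1) = n − (p+q) + 1, so p + q = 560743 − 559240 + 1 = 1504.
p and q are the roots of t² − 1504t + 560743 = 0.
Discriminant: 1504² − 4·560743 = 2262016 − 2242972 = 19044; √19044 = 138.
q = (1504 − 138)/2 = 683, p = (1504 + 138)/2 = 821.
Check: 683 · 821 = 560743.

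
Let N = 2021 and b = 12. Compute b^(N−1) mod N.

12^1 ≡ 12 (mod 2021)
12^2 ≡ 12^2 = 144 ≡ 144 (mod 2021)
12^4 ≡ 144^2 = 20736 ≡ 526 (mod 2021)
12^8 ≡ 526^2 = 276676 ≡ 1820 (mod 2021)
12^16 ≡ 1820^2 = 3312400 ≡ 2002 (mod 2021)
12^32 ≡ 2002^2 = 4008004 ≡ 361 (mod 2021)
12^64 ≡ 361^2 = 130321 ≡ 977 (mod 2021)
12^128 ≡ 977^2 = 954529 ≡ 617 (mod 2021)
12^256 ≡ 617^2 = 380689 ≡ 741 (mod 2021)
12^512 ≡ 741^2 = 549081 ≡ 1390 (mod 2021)
12^1024 ≡ 1390^2 = 1932100 ≡ 24 (mod 2021)
2020 = 1024 + 512 + 256 + 128 + 64 + 32 + 4 in binary powers of 2.
So 12^2020 ≡ 24 · 1390 · 741 · 617 · 977 · 361 · 526 ≡ 397 (mod 2021).
Since 397 ≠ 1, base 12 is a Fermat witness: 2021 is composite.

397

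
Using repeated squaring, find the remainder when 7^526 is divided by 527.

348

7^1 ≡ 7 (mod 527)
7^2 ≡ 7^2 = 49 ≡ 49 (mod 527)
7^4 ≡ 49^2 = 2401 ≡ 293 (mod 527)
7^8 ≡ 293^2 = 85849 ≡ 475 (mod 527)
7^16 ≡ 475^2 = 225625 ≡ 69 (mod 527)
7^32 ≡ 69^2 = 4761 ≡ 18 (mod 527)
7^64 ≡ 18^2 = 324 ≡ 324 (mod 527)
7^128 ≡ 324^2 = 104976 ≡ 103 (mod 527)
7^256 ≡ 103^2 = 10609 ≡ 69 (mod 527)
7^512 ≡ 69^2 = 4761 ≡ 18 (mod 527)
526 = 512 + 8 + 4 + 2 in binary powers of 2.
So 7^526 ≡ 18 · 475 · 293 · 49 ≡ 348 (mod 527).
Since 348 ≠ 1, base 7 is a Fermat witness: 527 is composite.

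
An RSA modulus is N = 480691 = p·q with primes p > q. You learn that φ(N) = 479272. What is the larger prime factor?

863

φ(n) = (p−1)(q−1) = n − (p+q) + 1, so p + q = 480691 − 479272 + 1 = 1420.
p and q are the roots of t² − 1420t + 480691 = 0.
Discriminant: 1420² − 4·480691 = 2016400 − 1922764 = 93636; √93636 = 306.
q = (1420 − 306)/2 = 557, p = (1420 + 306)/2 = 863.
Check: 557 · 863 = 480691.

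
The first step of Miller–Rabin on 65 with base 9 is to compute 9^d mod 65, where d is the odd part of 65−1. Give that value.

65 − 1 = 64 = 2^6 · 1, so d = 1.
9^1 ≡ 9 (mod 65)
1 = 1 in binary powers of 2.
So 9^1 ≡ 9 ≡ 9 (mod 65).
Squaring chain: 9 → 16 → 61 → 16 → 61 → 16; never reaches −1, so base 9 is a Miller–Rabin witness that 65 is composite.

9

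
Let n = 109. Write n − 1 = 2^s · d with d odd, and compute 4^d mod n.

109 − 1 = 108 = 2^2 · 27, so d = 27.
4^1 ≡ 4 (mod 109)
4^2 ≡ 4^2 = 16 ≡ 16 (mod 109)
4^4 ≡ 16^2 = 256 ≡ 38 (mod 109)
4^8 ≡ 38^2 = 1444 ≡ 27 (mod 109)
4^16 ≡ 27^2 = 729 ≡ 75 (mod 109)
27 = 16 + 8 + 2 + 1 in binary powers of 2.
So 4^27 ≡ 75 · 27 · 16 · 4 ≡ 108 (mod 109).
Since 4^d ≡ 108 (mod 109), base 4 does not prove 109 composite.

108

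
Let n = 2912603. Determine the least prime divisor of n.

37

2912603 is odd.
Digit sum 23, not divisible by 3.
Ends in 3: not divisible by 5.
7: 2912603 = 7·416086 + 1
11: 2912603 = 11·264782 + 1
13: 2912603 = 13·224046 + 5
17: 2912603 = 17·171329 + 10
19: 2912603 = 19·153294 + 17
23: 2912603 = 23·126634 + 21
29: 2912603 = 29·100434 + 17
31: 2912603 = 31·93954 + 29
37: 2912603 = 37·78719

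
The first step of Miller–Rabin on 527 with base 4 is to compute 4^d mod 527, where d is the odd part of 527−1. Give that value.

64

527 − 1 = 526 = 2^1 · 263, so d = 263.
4^1 ≡ 4 (mod 527)
4^2 ≡ 4^2 = 16 ≡ 16 (mod 527)
4^4 ≡ 16^2 = 256 ≡ 256 (mod 527)
4^8 ≡ 256^2 = 65536 ≡ 188 (mod 527)
4^16 ≡ 188^2 = 35344 ≡ 35 (mod 527)
4^32 ≡ 35^2 = 1225 ≡ 171 (mod 527)
4^64 ≡ 171^2 = 29241 ≡ 256 (mod 527)
4^128 ≡ 256^2 = 65536 ≡ 188 (mod 527)
4^256 ≡ 188^2 = 35344 ≡ 35 (mod 527)
263 = 256 + 4 + 2 + 1 in binary powers of 2.
So 4^263 ≡ 35 · 256 · 16 · 4 ≡ 64 (mod 527).
Squaring chain: 64; never reaches −1, so base 4 is a Miller–Rabin witness that 527 is composite.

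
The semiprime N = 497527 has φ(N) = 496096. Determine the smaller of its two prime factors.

φ(n) = (p−1)(q−1) = n − (p+q) + 1, so p + q = 497527 − 496096 + 1 = 1432.
p and q are the roots of t² − 1432t + 497527 = 0.
Discriminant: 1432² − 4·497527 = 2050624 − 1990108 = 60516; √60516 = 246.
q = (1432 − 246)/2 = 593, p = (1432 + 246)/2 = 839.
Check: 593 · 839 = 497527.

593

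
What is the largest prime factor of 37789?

53

37789 = 23 · 1643
1643 = 31 · 53
53 is prime.
So 37789 = 23 · 31 · 53; the largest prime factor is 53.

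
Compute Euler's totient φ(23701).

Factor: 23701 = 137 · 173.
φ(23701) = (137−1) · (173−1) = 136 · 172 = 23392.

23392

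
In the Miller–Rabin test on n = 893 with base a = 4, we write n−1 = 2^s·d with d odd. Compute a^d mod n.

747

893 − 1 = 892 = 2^2 · 223, so d = 223.
4^1 ≡ 4 (mod 893)
4^2 ≡ 4^2 = 16 ≡ 16 (mod 893)
4^4 ≡ 16^2 = 256 ≡ 256 (mod 893)
4^8 ≡ 256^2 = 65536 ≡ 347 (mod 893)
4^16 ≡ 347^2 = 120409 ≡ 747 (mod 893)
4^32 ≡ 747^2 = 558009 ≡ 777 (mod 893)
4^64 ≡ 777^2 = 603729 ≡ 61 (mod 893)
4^128 ≡ 61^2 = 3721 ≡ 149 (mod 893)
223 = 128 + 64 + 16 + 8 + 4 + 2 + 1 in binary powers of 2.
So 4^223 ≡ 149 · 61 · 747 · 347 · 256 · 16 · 4 ≡ 747 (mod 893).
Squaring chain: 747 → 777; never reaches −1, so base 4 is a Miller–Rabin witness that 893 is composite.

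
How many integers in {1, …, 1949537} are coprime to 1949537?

Factor: 1949537 = 59 · 173 · 191.
φ(1949537) = (59−1) · (173−1) · (191−1) = 58 · 172 · 190 = 1895440.

1895440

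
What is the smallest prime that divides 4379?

4379 is odd.
Digit sum 23, not divisible by 3.
Ends in 9: not divisible by 5.
7: 4379 = 7·625 + 4
11: 4379 = 11·398 + 1
13: 4379 = 13·336 + 11
17: 4379 = 17·257 + 10
19: 4379 = 19·230 + 9
23: 4379 = 23·190 + 9
29: 4379 = 29·151

29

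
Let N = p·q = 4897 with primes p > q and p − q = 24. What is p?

83

Since p = q + 24, we have 4897 = q(q + 24), so q² + 24q − 4897 = 0.
Discriminant: 24² + 4·4897 = 576 + 19588 = 20164; √20164 = 142.
q = (−24 + 142)/2 = 59, and p = q + 24 = 83.
Check: 59 · 83 = 4897.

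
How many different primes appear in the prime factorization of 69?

2

69 = 3 · 23
69 = 3 · 23, which has 2 distinct prime factors.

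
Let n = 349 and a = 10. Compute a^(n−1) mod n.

1

10^1 ≡ 10 (mod 349)
10^2 ≡ 10^2 = 100 ≡ 100 (mod 349)
10^4 ≡ 100^2 = 10000 ≡ 228 (mod 349)
10^8 ≡ 228^2 = 51984 ≡ 332 (mod 349)
10^16 ≡ 332^2 = 110224 ≡ 289 (mod 349)
10^32 ≡ 289^2 = 83521 ≡ 110 (mod 349)
10^64 ≡ 110^2 = 12100 ≡ 234 (mod 349)
10^128 ≡ 234^2 = 54756 ≡ 312 (mod 349)
10^256 ≡ 312^2 = 97344 ≡ 322 (mod 349)
348 = 256 + 64 + 16 + 8 + 4 in binary powers of 2.
So 10^348 ≡ 322 · 234 · 289 · 332 · 228 ≡ 1 (mod 349).
Since the result is 1, base 10 gives no evidence that 349 is composite.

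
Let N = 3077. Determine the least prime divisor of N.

3077 is odd.
Digit sum 17, not divisible by 3.
Ends in 7: not divisible by 5.
7: 3077 = 7·439 + 4
11: 3077 = 11·279 + 8
13: 3077 = 13·236 + 9
17: 3077 = 17·181

17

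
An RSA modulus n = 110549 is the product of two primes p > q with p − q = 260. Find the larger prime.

487

Since p = q + 260, we have 110549 = q(q + 260), so q² + 260q − 110549 = 0.
Discriminant: 260² + 4·110549 = 67600 + 442196 = 509796; √509796 = 714.
q = (−260 + 714)/2 = 227, and p = q + 260 = 487.
Check: 227 · 487 = 110549.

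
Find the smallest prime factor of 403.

13

403 is odd.
Digit sum 7, not divisible by 3.
Ends in 3: not divisible by 5.
7: 403 = 7·57 + 4
11: 403 = 11·36 + 7
13: 403 = 13·31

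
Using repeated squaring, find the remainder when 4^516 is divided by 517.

4^1 ≡ 4 (mod 517)
4^2 ≡ 4^2 = 16 ≡ 16 (mod 517)
4^4 ≡ 16^2 = 256 ≡ 256 (mod 517)
4^8 ≡ 256^2 = 65536 ≡ 394 (mod 517)
4^16 ≡ 394^2 = 155236 ≡ 136 (mod 517)
4^32 ≡ 136^2 = 18496 ≡ 401 (mod 517)
4^64 ≡ 401^2 = 160801 ≡ 14 (mod 517)
4^128 ≡ 14^2 = 196 ≡ 196 (mod 517)
4^256 ≡ 196^2 = 38416 ≡ 158 (mod 517)
4^512 ≡ 158^2 = 24964 ≡ 148 (mod 517)
516 = 512 + 4 in binary powers of 2.
So 4^516 ≡ 148 · 256 ≡ 147 (mod 517).
Since 147 ≠ 1, base 4 is a Fermat witness: 517 is composite.

147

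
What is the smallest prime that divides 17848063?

17848063 is odd.
Digit sum 37, not divisible by 3.
Ends in 3: not divisible by 5.
7: 17848063 = 7·2549723 + 2
11: 17848063 = 11·1622551 + 2
13: 17848063 = 13·1372927 + 12
17: 17848063 = 17·1049886 + 1
19: 17848063 = 19·939371 + 14
23: 17848063 = 23·776002 + 17
29: 17848063 = 29·615450 + 13
31: 17848063 = 31·575743 + 30
37: 17848063 = 37·482380 + 3
41: 17848063 = 41·435318 + 25
43: 17848063 = 43·415071 + 10
47: 17848063 = 47·379746 + 1
53: 17848063 = 53·336755 + 48
59: 17848063 = 59·302509 + 32
61: 17848063 = 61·292591 + 12
67: 17848063 = 67·266389

67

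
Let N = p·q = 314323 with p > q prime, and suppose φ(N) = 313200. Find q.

523

φ(n) = (p−1)(q−1) = n − (p+q) + 1, so p + q = 314323 − 313200 + 1 = 1124.
p and q are the roots of t² − 1124t + 314323 = 0.
Discriminant: 1124² − 4·314323 = 1263376 − 1257292 = 6084; √6084 = 78.
q = (1124 − 78)/2 = 523, p = (1124 + 78)/2 = 601.
Check: 523 · 601 = 314323.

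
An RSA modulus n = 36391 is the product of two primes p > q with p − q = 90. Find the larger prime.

241

Since p = q + 90, we have 36391 = q(q + 90), so q² + 90q − 36391 = 0.
Discriminant: 90² + 4·36391 = 8100 + 145564 = 153664; √153664 = 392.
q = (−90 + 392)/2 = 151, and p = q + 90 = 241.
Check: 151 · 241 = 36391.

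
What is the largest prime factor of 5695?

67

5695 = 5 · 1139
1139 = 17 · 67
67 is prime.
So 5695 = 5 · 17 · 67; the largest prime factor is 67.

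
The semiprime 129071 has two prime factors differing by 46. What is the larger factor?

383

Since p = q + 46, we have 129071 = q(q + 46), so q² + 46q − 129071 = 0.
Discriminant: 46² + 4·129071 = 2116 + 516284 = 518400; √518400 = 720.
q = (−46 + 720)/2 = 337, and p = q + 46 = 383.
Check: 337 · 383 = 129071.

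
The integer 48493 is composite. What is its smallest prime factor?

48493 is odd.
Digit sum 28, not divisible by 3.
Ends in 3: not divisible by 5.
7: 48493 = 7·6927 + 4
11: 48493 = 11·4408 + 5
13: 48493 = 13·3730 + 3
17: 48493 = 17·2852 + 9
19: 48493 = 19·2552 + 5
23: 48493 = 23·2108 + 9
29: 48493 = 29·1672 + 5
31: 48493 = 31·1564 + 9
37: 48493 = 37·1310 + 23
41: 48493 = 41·1182 + 31
43: 48493 = 43·1127 + 32
47: 48493 = 47·1031 + 36
53: 48493 = 53·914 + 51
59: 48493 = 59·821 + 54
61: 48493 = 61·794 + 59
67: 48493 = 67·723 + 52
71: 48493 = 71·683

71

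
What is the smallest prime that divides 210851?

17

210851 is odd.
Digit sum 17, not divisible by 3.
Ends in 1: not divisible by 5.
7: 210851 = 7·30121 + 4
11: 210851 = 11·19168 + 3
13: 210851 = 13·16219 + 4
17: 210851 = 17·12403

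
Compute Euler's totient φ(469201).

Factor: 469201 = 47 · 67 · 149.
φ(469201) = (47−1) · (67−1) · (149−1) = 46 · 66 · 148 = 449328.

449328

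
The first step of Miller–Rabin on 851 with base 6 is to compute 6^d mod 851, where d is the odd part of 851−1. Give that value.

302

851 − 1 = 850 = 2^1 · 425, so d = 425.
6^1 ≡ 6 (mod 851)
6^2 ≡ 6^2 = 36 ≡ 36 (mod 851)
6^4 ≡ 36^2 = 1296 ≡ 445 (mod 851)
6^8 ≡ 445^2 = 198025 ≡ 593 (mod 851)
6^16 ≡ 593^2 = 351649 ≡ 186 (mod 851)
6^32 ≡ 186^2 = 34596 ≡ 556 (mod 851)
6^64 ≡ 556^2 = 309136 ≡ 223 (mod 851)
6^128 ≡ 223^2 = 49729 ≡ 371 (mod 851)
6^256 ≡ 371^2 = 137641 ≡ 630 (mod 851)
425 = 256 + 128 + 32 + 8 + 1 in binary powers of 2.
So 6^425 ≡ 630 · 371 · 556 · 593 · 6 ≡ 302 (mod 851).
Squaring chain: 302; never reaches −1, so base 6 is a Miller–Rabin witness that 851 is composite.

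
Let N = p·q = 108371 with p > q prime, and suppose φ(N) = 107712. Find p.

φ(n) = (p−1)(q−1) = n − (p+q) + 1, so p + q = 108371 − 107712 + 1 = 660.
p and q are the roots of t² − 660t + 108371 = 0.
Discriminant: 660² − 4·108371 = 435600 − 433484 = 2116; √2116 = 46.
q = (660 − 46)/2 = 307, p = (660 + 46)/2 = 353.
Check: 307 · 353 = 108371.

353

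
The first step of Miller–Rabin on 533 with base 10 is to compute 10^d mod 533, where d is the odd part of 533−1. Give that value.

426

533 − 1 = 532 = 2^2 · 133, so d = 133.
10^1 ≡ 10 (mod 533)
10^2 ≡ 10^2 = 100 ≡ 100 (mod 533)
10^4 ≡ 100^2 = 10000 ≡ 406 (mod 533)
10^8 ≡ 406^2 = 164836 ≡ 139 (mod 533)
10^16 ≡ 139^2 = 19321 ≡ 133 (mod 533)
10^32 ≡ 133^2 = 17689 ≡ 100 (mod 533)
10^64 ≡ 100^2 = 10000 ≡ 406 (mod 533)
10^128 ≡ 406^2 = 164836 ≡ 139 (mod 533)
133 = 128 + 4 + 1 in binary powers of 2.
So 10^133 ≡ 139 · 406 · 10 ≡ 426 (mod 533).
Squaring chain: 426 → 256; never reaches −1, so base 10 is a Miller–Rabin witness that 533 is composite.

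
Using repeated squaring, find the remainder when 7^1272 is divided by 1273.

7^1 ≡ 7 (mod 1273)
7^2 ≡ 7^2 = 49 ≡ 49 (mod 1273)
7^4 ≡ 49^2 = 2401 ≡ 1128 (mod 1273)
7^8 ≡ 1128^2 = 1272384 ≡ 657 (mod 1273)
7^16 ≡ 657^2 = 431649 ≡ 102 (mod 1273)
7^32 ≡ 102^2 = 10404 ≡ 220 (mod 1273)
7^64 ≡ 220^2 = 48400 ≡ 26 (mod 1273)
7^128 ≡ 26^2 = 676 ≡ 676 (mod 1273)
7^256 ≡ 676^2 = 456976 ≡ 1242 (mod 1273)
7^512 ≡ 1242^2 = 1542564 ≡ 961 (mod 1273)
7^1024 ≡ 961^2 = 923521 ≡ 596 (mod 1273)
1272 = 1024 + 128 + 64 + 32 + 16 + 8 in binary powers of 2.
So 7^1272 ≡ 596 · 676 · 26 · 220 · 102 · 657 ≡ 1179 (mod 1273).
Since 1179 ≠ 1, base 7 is a Fermat witness: 1273 is composite.

1179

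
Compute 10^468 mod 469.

92

10^1 ≡ 10 (mod 469)
10^2 ≡ 10^2 = 100 ≡ 100 (mod 469)
10^4 ≡ 100^2 = 10000 ≡ 151 (mod 469)
10^8 ≡ 151^2 = 22801 ≡ 289 (mod 469)
10^16 ≡ 289^2 = 83521 ≡ 39 (mod 469)
10^32 ≡ 39^2 = 1521 ≡ 114 (mod 469)
10^64 ≡ 114^2 = 12996 ≡ 333 (mod 469)
10^128 ≡ 333^2 = 110889 ≡ 205 (mod 469)
10^256 ≡ 205^2 = 42025 ≡ 284 (mod 469)
468 = 256 + 128 + 64 + 16 + 4 in binary powers of 2.
So 10^468 ≡ 284 · 205 · 333 · 39 · 151 ≡ 92 (mod 469).
Since 92 ≠ 1, base 10 is a Fermat witness: 469 is composite.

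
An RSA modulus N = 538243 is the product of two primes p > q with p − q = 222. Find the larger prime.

Since p = q + 222, we have 538243 = q(q + 222), so q² + 222q − 538243 = 0.
Discriminant: 222² + 4·538243 = 49284 + 2152972 = 2202256; √2202256 = 1484.
q = (−222 + 1484)/2 = 631, and p = q + 222 = 853.
Check: 631 · 853 = 538243.

853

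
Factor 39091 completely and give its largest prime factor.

39091 = 13 · 3007
3007 = 31 · 97
97 is prime.
So 39091 = 13 · 31 · 97; the largest prime factor is 97.

97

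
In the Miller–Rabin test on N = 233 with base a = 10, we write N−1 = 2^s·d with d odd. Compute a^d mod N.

12

233 − 1 = 232 = 2^3 · 29, so d = 29.
10^1 ≡ 10 (mod 233)
10^2 ≡ 10^2 = 100 ≡ 100 (mod 233)
10^4 ≡ 100^2 = 10000 ≡ 214 (mod 233)
10^8 ≡ 214^2 = 45796 ≡ 128 (mod 233)
10^16 ≡ 128^2 = 16384 ≡ 74 (mod 233)
29 = 16 + 8 + 4 + 1 in binary powers of 2.
So 10^29 ≡ 74 · 128 · 214 · 10 ≡ 12 (mod 233).
Squaring chain: 12 → 144 → 232; reaches −1, so base 10 does not prove 233 composite.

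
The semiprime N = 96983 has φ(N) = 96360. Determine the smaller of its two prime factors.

φ(n) = (p−1)(q−1) = n − (p+q) + 1, so p + q = 96983 − 96360 + 1 = 624.
p and q are the roots of t² − 624t + 96983 = 0.
Discriminant: 624² − 4·96983 = 389376 − 387932 = 1444; √1444 = 38.
q = (624 − 38)/2 = 293, p = (624 + 38)/2 = 331.
Check: 293 · 331 = 96983.

293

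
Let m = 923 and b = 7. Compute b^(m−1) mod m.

4

7^1 ≡ 7 (mod 923)
7^2 ≡ 7^2 = 49 ≡ 49 (mod 923)
7^4 ≡ 49^2 = 2401 ≡ 555 (mod 923)
7^8 ≡ 555^2 = 308025 ≡ 666 (mod 923)
7^16 ≡ 666^2 = 443556 ≡ 516 (mod 923)
7^32 ≡ 516^2 = 266256 ≡ 432 (mod 923)
7^64 ≡ 432^2 = 186624 ≡ 178 (mod 923)
7^128 ≡ 178^2 = 31684 ≡ 302 (mod 923)
7^256 ≡ 302^2 = 91204 ≡ 750 (mod 923)
7^512 ≡ 750^2 = 562500 ≡ 393 (mod 923)
922 = 512 + 256 + 128 + 16 + 8 + 2 in binary powers of 2.
So 7^922 ≡ 393 · 750 · 302 · 516 · 666 · 49 ≡ 4 (mod 923).
Since 4 ≠ 1, base 7 is a Fermat witness: 923 is composite.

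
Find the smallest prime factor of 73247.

73247 is odd.
Digit sum 23, not divisible by 3.
Ends in 7: not divisible by 5.
7: 73247 = 7·10463 + 6
11: 73247 = 11·6658 + 9
13: 73247 = 13·5634 + 5
17: 73247 = 17·4308 + 11
19: 73247 = 19·3855 + 2
23: 73247 = 23·3184 + 15
29: 73247 = 29·2525 + 22
31: 73247 = 31·2362 + 25
37: 73247 = 37·1979 + 24
41: 73247 = 41·1786 + 21
43: 73247 = 43·1703 + 18
47: 73247 = 47·1558 + 21
53: 73247 = 53·1382 + 1
59: 73247 = 59·1241 + 28
61: 73247 = 61·1200 + 47
67: 73247 = 67·1093 + 16
71: 73247 = 71·1031 + 46
73: 73247 = 73·1003 + 28
79: 73247 = 79·927 + 14
83: 73247 = 83·882 + 41
89: 73247 = 89·823

89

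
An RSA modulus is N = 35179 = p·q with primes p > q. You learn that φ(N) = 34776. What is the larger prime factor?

φ(n) = (p−1)(q−1) = n − (p+q) + 1, so p + q = 35179 − 34776 + 1 = 404.
p and q are the roots of t² − 404t + 35179 = 0.
Discriminant: 404² − 4·35179 = 163216 − 140716 = 22500; √22500 = 150.
q = (404 − 150)/2 = 127, p = (404 + 150)/2 = 277.
Check: 127 · 277 = 35179.

277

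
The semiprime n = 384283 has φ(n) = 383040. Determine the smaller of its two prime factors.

571

φ(n) = (p−1)(q−1) = n − (p+q) + 1, so p + q = 384283 − 383040 + 1 = 1244.
p and q are the roots of t² − 1244t + 384283 = 0.
Discriminant: 1244² − 4·384283 = 1547536 − 1537132 = 10404; √10404 = 102.
q = (1244 − 102)/2 = 571, p = (1244 + 102)/2 = 673.
Check: 571 · 673 = 384283.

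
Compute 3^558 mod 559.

3^1 ≡ 3 (mod 559)
3^2 ≡ 3^2 = 9 ≡ 9 (mod 559)
3^4 ≡ 9^2 = 81 ≡ 81 (mod 559)
3^8 ≡ 81^2 = 6561 ≡ 412 (mod 559)
3^16 ≡ 412^2 = 169744 ≡ 367 (mod 559)
3^32 ≡ 367^2 = 134689 ≡ 529 (mod 559)
3^64 ≡ 529^2 = 279841 ≡ 341 (mod 559)
3^128 ≡ 341^2 = 116281 ≡ 9 (mod 559)
3^256 ≡ 9^2 = 81 ≡ 81 (mod 559)
3^512 ≡ 81^2 = 6561 ≡ 412 (mod 559)
558 = 512 + 32 + 8 + 4 + 2 in binary powers of 2.
So 3^558 ≡ 412 · 529 · 412 · 81 · 9 ≡ 391 (mod 559).
Since 391 ≠ 1, base 3 is a Fermat witness: 559 is composite.

391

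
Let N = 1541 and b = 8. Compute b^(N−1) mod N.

1

8^1 ≡ 8 (mod 1541)
8^2 ≡ 8^2 = 64 ≡ 64 (mod 1541)
8^4 ≡ 64^2 = 4096 ≡ 1014 (mod 1541)
8^8 ≡ 1014^2 = 1028196 ≡ 349 (mod 1541)
8^16 ≡ 349^2 = 121801 ≡ 62 (mod 1541)
8^32 ≡ 62^2 = 3844 ≡ 762 (mod 1541)
8^64 ≡ 762^2 = 580644 ≡ 1228 (mod 1541)
8^128 ≡ 1228^2 = 1507984 ≡ 886 (mod 1541)
8^256 ≡ 886^2 = 784996 ≡ 627 (mod 1541)
8^512 ≡ 627^2 = 393129 ≡ 174 (mod 1541)
8^1024 ≡ 174^2 = 30276 ≡ 997 (mod 1541)
1540 = 1024 + 512 + 4 in binary powers of 2.
So 8^1540 ≡ 997 · 174 · 1014 ≡ 1 (mod 1541).
Since the result is 1, base 8 gives no evidence that 1541 is composite.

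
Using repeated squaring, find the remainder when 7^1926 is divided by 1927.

7^1 ≡ 7 (mod 1927)
7^2 ≡ 7^2 = 49 ≡ 49 (mod 1927)
7^4 ≡ 49^2 = 2401 ≡ 474 (mod 1927)
7^8 ≡ 474^2 = 224676 ≡ 1144 (mod 1927)
7^16 ≡ 1144^2 = 1308736 ≡ 303 (mod 1927)
7^32 ≡ 303^2 = 91809 ≡ 1240 (mod 1927)
7^64 ≡ 1240^2 = 1537600 ≡ 1781 (mod 1927)
7^128 ≡ 1781^2 = 3171961 ≡ 119 (mod 1927)
7^256 ≡ 119^2 = 14161 ≡ 672 (mod 1927)
7^512 ≡ 672^2 = 451584 ≡ 666 (mod 1927)
7^1024 ≡ 666^2 = 443556 ≡ 346 (mod 1927)
1926 = 1024 + 512 + 256 + 128 + 4 + 2 in binary powers of 2.
So 7^1926 ≡ 346 · 666 · 672 · 119 · 474 · 49 ≡ 758 (mod 1927).
Since 758 ≠ 1, base 7 is a Fermat witness: 1927 is composite.

758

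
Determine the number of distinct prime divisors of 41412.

5

41412 = 2^2 · 10353
10353 = 3 · 3451
3451 = 7 · 493
493 = 17 · 29
41412 = 2^2 · 3 · 7 · 17 · 29, which has 5 distinct prime factors.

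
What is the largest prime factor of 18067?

18067 = 7 · 2581
2581 = 29 · 89
89 is prime.
So 18067 = 7 · 29 · 89; the largest prime factor is 89.

89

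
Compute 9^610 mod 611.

9^1 ≡ 9 (mod 611)
9^2 ≡ 9^2 = 81 ≡ 81 (mod 611)
9^4 ≡ 81^2 = 6561 ≡ 451 (mod 611)
9^8 ≡ 451^2 = 203401 ≡ 549 (mod 611)
9^16 ≡ 549^2 = 301401 ≡ 178 (mod 611)
9^32 ≡ 178^2 = 31684 ≡ 523 (mod 611)
9^64 ≡ 523^2 = 273529 ≡ 412 (mod 611)
9^128 ≡ 412^2 = 169744 ≡ 497 (mod 611)
9^256 ≡ 497^2 = 247009 ≡ 165 (mod 611)
9^512 ≡ 165^2 = 27225 ≡ 341 (mod 611)
610 = 512 + 64 + 32 + 2 in binary powers of 2.
So 9^610 ≡ 341 · 412 · 523 · 81 ≡ 191 (mod 611).
Since 191 ≠ 1, base 9 is a Fermat witness: 611 is composite.

191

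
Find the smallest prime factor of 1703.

13

1703 is odd.
Digit sum 11, not divisible by 3.
Ends in 3: not divisible by 5.
7: 1703 = 7·243 + 2
11: 1703 = 11·154 + 9
13: 1703 = 13·131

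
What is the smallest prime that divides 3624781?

3624781 is odd.
Digit sum 31, not divisible by 3.
Ends in 1: not divisible by 5.
7: 3624781 = 7·517825 + 6
11: 3624781 = 11·329525 + 6
13: 3624781 = 13·278829 + 4
17: 3624781 = 17·213222 + 7
19: 3624781 = 19·190777 + 18
23: 3624781 = 23·157599 + 4
29: 3624781 = 29·124992 + 13
31: 3624781 = 31·116928 + 13
37: 3624781 = 37·97967 + 2
41: 3624781 = 41·88409 + 12
43: 3624781 = 43·84297 + 10
47: 3624781 = 47·77123

47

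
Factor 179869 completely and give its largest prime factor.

179869 = 43 · 4183
4183 = 47 · 89
89 is prime.
So 179869 = 43 · 47 · 89; the largest prime factor is 89.

89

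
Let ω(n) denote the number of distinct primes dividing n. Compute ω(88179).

5

88179 = 3 · 29393
29393 = 7 · 4199
4199 = 13 · 323
323 = 17 · 19
88179 = 3 · 7 · 13 · 17 · 19, which has 5 distinct prime factors.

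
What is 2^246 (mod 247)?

2^1 ≡ 2 (mod 247)
2^2 ≡ 2^2 = 4 ≡ 4 (mod 247)
2^4 ≡ 4^2 = 16 ≡ 16 (mod 247)
2^8 ≡ 16^2 = 256 ≡ 9 (mod 247)
2^16 ≡ 9^2 = 81 ≡ 81 (mod 247)
2^32 ≡ 81^2 = 6561 ≡ 139 (mod 247)
2^64 ≡ 139^2 = 19321 ≡ 55 (mod 247)
2^128 ≡ 55^2 = 3025 ≡ 61 (mod 247)
246 = 128 + 64 + 32 + 16 + 4 + 2 in binary powers of 2.
So 2^246 ≡ 61 · 55 · 139 · 81 · 16 · 4 ≡ 220 (mod 247).
Since 220 ≠ 1, base 2 is a Fermat witness: 247 is composite.

220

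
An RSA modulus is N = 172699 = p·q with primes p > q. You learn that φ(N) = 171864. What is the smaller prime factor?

φ(n) = (p−1)(q−1) = n − (p+q) + 1, so p + q = 172699 − 171864 + 1 = 836.
p and q are the roots of t² − 836t + 172699 = 0.
Discriminant: 836² − 4·172699 = 698896 − 690796 = 8100; √8100 = 90.
q = (836 − 90)/2 = 373, p = (836 + 90)/2 = 463.
Check: 373 · 463 = 172699.

373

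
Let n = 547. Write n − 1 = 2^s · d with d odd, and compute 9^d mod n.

547 − 1 = 546 = 2^1 · 273, so d = 273.
9^1 ≡ 9 (mod 547)
9^2 ≡ 9^2 = 81 ≡ 81 (mod 547)
9^4 ≡ 81^2 = 6561 ≡ 544 (mod 547)
9^8 ≡ 544^2 = 295936 ≡ 9 (mod 547)
9^16 ≡ 9^2 = 81 ≡ 81 (mod 547)
9^32 ≡ 81^2 = 6561 ≡ 544 (mod 547)
9^64 ≡ 544^2 = 295936 ≡ 9 (mod 547)
9^128 ≡ 9^2 = 81 ≡ 81 (mod 547)
9^256 ≡ 81^2 = 6561 ≡ 544 (mod 547)
273 = 256 + 16 + 1 in binary powers of 2.
So 9^273 ≡ 544 · 81 · 9 ≡ 1 (mod 547).
Since 9^d ≡ 1 (mod 547), base 9 does not prove 547 composite.

1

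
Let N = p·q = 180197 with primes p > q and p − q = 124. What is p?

491

Since p = q + 124, we have 180197 = q(q + 124), so q² + 124q − 180197 = 0.
Discriminant: 124² + 4·180197 = 15376 + 720788 = 736164; √736164 = 858.
q = (−124 + 858)/2 = 367, and p = q + 124 = 491.
Check: 367 · 491 = 180197.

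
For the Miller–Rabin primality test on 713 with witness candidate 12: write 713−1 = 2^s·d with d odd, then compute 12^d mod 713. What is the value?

713 − 1 = 712 = 2^3 · 89, so d = 89.
12^1 ≡ 12 (mod 713)
12^2 ≡ 12^2 = 144 ≡ 144 (mod 713)
12^4 ≡ 144^2 = 20736 ≡ 59 (mod 713)
12^8 ≡ 59^2 = 3481 ≡ 629 (mod 713)
12^16 ≡ 629^2 = 395641 ≡ 639 (mod 713)
12^32 ≡ 639^2 = 408321 ≡ 485 (mod 713)
12^64 ≡ 485^2 = 235225 ≡ 648 (mod 713)
89 = 64 + 16 + 8 + 1 in binary powers of 2.
So 12^89 ≡ 648 · 639 · 629 · 12 ≡ 633 (mod 713).
Squaring chain: 633 → 696 → 289; never reaches −1, so base 12 is a Miller–Rabin witness that 713 is composite.

633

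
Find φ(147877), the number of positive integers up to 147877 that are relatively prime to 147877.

136080

Factor: 147877 = 19 · 43 · 181.
φ(147877) = (19−1) · (43−1) · (181−1) = 18 · 42 · 180 = 136080.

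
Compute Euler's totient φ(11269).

11020

Factor: 11269 = 59 · 191.
φ(11269) = (59−1) · (191−1) = 58 · 190 = 11020.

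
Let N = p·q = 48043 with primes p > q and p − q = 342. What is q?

107

Since p = q + 342, we have 48043 = q(q + 342), so q² + 342q − 48043 = 0.
Discriminant: 342² + 4·48043 = 116964 + 192172 = 309136; √309136 = 556.
q = (−342 + 556)/2 = 107, and p = q + 342 = 449.
Check: 107 · 449 = 48043.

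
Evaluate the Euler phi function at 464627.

432000

Factor: 464627 = 17 · 151 · 181.
φ(464627) = (17−1) · (151−1) · (181−1) = 16 · 150 · 180 = 432000.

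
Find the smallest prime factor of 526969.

31

526969 is odd.
Digit sum 37, not divisible by 3.
Ends in 9: not divisible by 5.
7: 526969 = 7·75281 + 2
11: 526969 = 11·47906 + 3
13: 526969 = 13·40536 + 1
17: 526969 = 17·30998 + 3
19: 526969 = 19·27735 + 4
23: 526969 = 23·22911 + 16
29: 526969 = 29·18171 + 10
31: 526969 = 31·16999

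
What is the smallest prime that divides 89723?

23

89723 is odd.
Digit sum 29, not divisible by 3.
Ends in 3: not divisible by 5.
7: 89723 = 7·12817 + 4
11: 89723 = 11·8156 + 7
13: 89723 = 13·6901 + 10
17: 89723 = 17·5277 + 14
19: 89723 = 19·4722 + 5
23: 89723 = 23·3901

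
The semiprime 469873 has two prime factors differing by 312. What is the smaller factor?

Since p = q + 312, we have 469873 = q(q + 312), so q² + 312q − 469873 = 0.
Discriminant: 312² + 4·469873 = 97344 + 1879492 = 1976836; √1976836 = 1406.
q = (−312 + 1406)/2 = 547, and p = q + 312 = 859.
Check: 547 · 859 = 469873.

547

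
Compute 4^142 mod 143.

4^1 ≡ 4 (mod 143)
4^2 ≡ 4^2 = 16 ≡ 16 (mod 143)
4^4 ≡ 16^2 = 256 ≡ 113 (mod 143)
4^8 ≡ 113^2 = 12769 ≡ 42 (mod 143)
4^16 ≡ 42^2 = 1764 ≡ 48 (mod 143)
4^32 ≡ 48^2 = 2304 ≡ 16 (mod 143)
4^64 ≡ 16^2 = 256 ≡ 113 (mod 143)
4^128 ≡ 113^2 = 12769 ≡ 42 (mod 143)
142 = 128 + 8 + 4 + 2 in binary powers of 2.
So 4^142 ≡ 42 · 42 · 113 · 16 ≡ 126 (mod 143).
Since 126 ≠ 1, base 4 is a Fermat witness: 143 is composite.

126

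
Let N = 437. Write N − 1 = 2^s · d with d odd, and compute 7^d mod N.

437 − 1 = 436 = 2^2 · 109, so d = 109.
7^1 ≡ 7 (mod 437)
7^2 ≡ 7^2 = 49 ≡ 49 (mod 437)
7^4 ≡ 49^2 = 2401 ≡ 216 (mod 437)
7^8 ≡ 216^2 = 46656 ≡ 334 (mod 437)
7^16 ≡ 334^2 = 111556 ≡ 121 (mod 437)
7^32 ≡ 121^2 = 14641 ≡ 220 (mod 437)
7^64 ≡ 220^2 = 48400 ≡ 330 (mod 437)
109 = 64 + 32 + 8 + 4 + 1 in binary powers of 2.
So 7^109 ≡ 330 · 220 · 334 · 216 · 7 ≡ 102 (mod 437).
Squaring chain: 102 → 353; never reaches −1, so base 7 is a Miller–Rabin witness that 437 is composite.

102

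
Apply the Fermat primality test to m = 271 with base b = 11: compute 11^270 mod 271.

1

11^1 ≡ 11 (mod 271)
11^2 ≡ 11^2 = 121 ≡ 121 (mod 271)
11^4 ≡ 121^2 = 14641 ≡ 7 (mod 271)
11^8 ≡ 7^2 = 49 ≡ 49 (mod 271)
11^16 ≡ 49^2 = 2401 ≡ 233 (mod 271)
11^32 ≡ 233^2 = 54289 ≡ 89 (mod 271)
11^64 ≡ 89^2 = 7921 ≡ 62 (mod 271)
11^128 ≡ 62^2 = 3844 ≡ 50 (mod 271)
11^256 ≡ 50^2 = 2500 ≡ 61 (mod 271)
270 = 256 + 8 + 4 + 2 in binary powers of 2.
So 11^270 ≡ 61 · 49 · 7 · 121 ≡ 1 (mod 271).
Since the result is 1, base 11 gives no evidence that 271 is composite.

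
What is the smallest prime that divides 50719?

67

50719 is odd.
Digit sum 22, not divisible by 3.
Ends in 9: not divisible by 5.
7: 50719 = 7·7245 + 4
11: 50719 = 11·4610 + 9
13: 50719 = 13·3901 + 6
17: 50719 = 17·2983 + 8
19: 50719 = 19·2669 + 8
23: 50719 = 23·2205 + 4
29: 50719 = 29·1748 + 27
31: 50719 = 31·1636 + 3
37: 50719 = 37·1370 + 29
41: 50719 = 41·1237 + 2
43: 50719 = 43·1179 + 22
47: 50719 = 47·1079 + 6
53: 50719 = 53·956 + 51
59: 50719 = 59·859 + 38
61: 50719 = 61·831 + 28
67: 50719 = 67·757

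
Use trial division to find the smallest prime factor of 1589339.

1589339 is odd.
Digit sum 38, not divisible by 3.
Ends in 9: not divisible by 5.
7: 1589339 = 7·227048 + 3
11: 1589339 = 11·144485 + 4
13: 1589339 = 13·122256 + 11
17: 1589339 = 17·93490 + 9
19: 1589339 = 19·83649 + 8
23: 1589339 = 23·69101 + 16
29: 1589339 = 29·54804 + 23
31: 1589339 = 31·51269

31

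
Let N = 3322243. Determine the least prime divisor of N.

61

3322243 is odd.
Digit sum 19, not divisible by 3.
Ends in 3: not divisible by 5.
7: 3322243 = 7·474606 + 1
11: 3322243 = 11·302022 + 1
13: 3322243 = 13·255557 + 2
17: 3322243 = 17·195426 + 1
19: 3322243 = 19·174854 + 17
23: 3322243 = 23·144445 + 8
29: 3322243 = 29·114560 + 3
31: 3322243 = 31·107169 + 4
37: 3322243 = 37·89790 + 13
41: 3322243 = 41·81030 + 13
43: 3322243 = 43·77261 + 20
47: 3322243 = 47·70686 + 1
53: 3322243 = 53·62683 + 44
59: 3322243 = 59·56309 + 12
61: 3322243 = 61·54463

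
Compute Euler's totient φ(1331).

Factor: 1331 = 11^3.
φ(1331) = 11^2·(11−1) = 1210.

1210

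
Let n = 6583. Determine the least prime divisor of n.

29

6583 is odd.
Digit sum 22, not divisible by 3.
Ends in 3: not divisible by 5.
7: 6583 = 7·940 + 3
11: 6583 = 11·598 + 5
13: 6583 = 13·506 + 5
17: 6583 = 17·387 + 4
19: 6583 = 19·346 + 9
23: 6583 = 23·286 + 5
29: 6583 = 29·227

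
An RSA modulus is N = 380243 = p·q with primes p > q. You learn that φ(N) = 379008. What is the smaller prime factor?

φ(n) = (p−1)(q−1) = n − (p+q) + 1, so p + q = 380243 − 379008 + 1 = 1236.
p and q are the roots of t² − 1236t + 380243 = 0.
Discriminant: 1236² − 4·380243 = 1527696 − 1520972 = 6724; √6724 = 82.
q = (1236 − 82)/2 = 577, p = (1236 + 82)/2 = 659.
Check: 577 · 659 = 380243.

577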